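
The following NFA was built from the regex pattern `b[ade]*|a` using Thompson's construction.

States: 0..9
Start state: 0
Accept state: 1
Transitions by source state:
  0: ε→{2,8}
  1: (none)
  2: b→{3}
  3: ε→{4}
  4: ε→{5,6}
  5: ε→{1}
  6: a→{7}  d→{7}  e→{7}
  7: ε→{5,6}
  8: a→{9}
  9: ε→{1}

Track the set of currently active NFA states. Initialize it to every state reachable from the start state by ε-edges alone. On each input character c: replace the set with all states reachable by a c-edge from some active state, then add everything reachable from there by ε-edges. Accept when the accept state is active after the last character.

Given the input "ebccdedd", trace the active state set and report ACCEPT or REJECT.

S₀ = ε-closure({0}) = {0,2,8}
'e' @ 1: {}  — state set empty
rest 'bccdedd' ignored (set empty)
end set {} — state 1 not in

Answer: REJECT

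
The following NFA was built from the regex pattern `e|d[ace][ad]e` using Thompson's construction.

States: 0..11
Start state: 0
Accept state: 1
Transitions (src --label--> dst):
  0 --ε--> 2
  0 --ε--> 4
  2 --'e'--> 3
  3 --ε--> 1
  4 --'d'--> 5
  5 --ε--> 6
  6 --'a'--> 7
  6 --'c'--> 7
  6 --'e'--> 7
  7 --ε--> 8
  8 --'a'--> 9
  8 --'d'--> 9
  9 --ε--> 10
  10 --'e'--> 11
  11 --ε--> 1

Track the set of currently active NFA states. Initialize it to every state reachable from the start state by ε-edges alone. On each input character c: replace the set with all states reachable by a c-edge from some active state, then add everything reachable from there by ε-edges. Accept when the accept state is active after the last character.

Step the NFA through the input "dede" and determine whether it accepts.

S₀ = ε-closure({0}) = {0,2,4}
'd' @ 1: {5,6}
'e' @ 2: {7,8}
'd' @ 3: {9,10}
'e' @ 4: {1,11}  ✓accept
end set {1,11} — state 1 in

Answer: ACCEPT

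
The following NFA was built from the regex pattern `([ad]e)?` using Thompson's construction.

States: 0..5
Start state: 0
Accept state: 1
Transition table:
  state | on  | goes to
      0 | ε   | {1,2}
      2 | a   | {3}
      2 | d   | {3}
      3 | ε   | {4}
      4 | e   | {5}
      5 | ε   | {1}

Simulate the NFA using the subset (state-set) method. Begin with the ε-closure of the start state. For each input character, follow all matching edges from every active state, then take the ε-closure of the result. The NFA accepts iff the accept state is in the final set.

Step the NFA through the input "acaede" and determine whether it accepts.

start: ε-closure({0}) = {0,1,2}
'a' @ 1: {3,4}
'c' @ 2: {}  — state set empty
rest 'aede' ignored (set empty)
final: {}; accept 1 not in set

Answer: REJECT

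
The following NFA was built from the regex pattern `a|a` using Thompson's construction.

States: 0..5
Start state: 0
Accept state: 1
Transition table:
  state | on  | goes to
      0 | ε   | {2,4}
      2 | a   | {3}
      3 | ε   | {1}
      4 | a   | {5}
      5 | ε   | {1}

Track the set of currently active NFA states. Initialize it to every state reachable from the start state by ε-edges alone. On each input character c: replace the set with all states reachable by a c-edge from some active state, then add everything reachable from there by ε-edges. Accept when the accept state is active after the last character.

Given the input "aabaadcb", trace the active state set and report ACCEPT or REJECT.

S₀ = ε-closure({0}) = {0,2,4}
'a' @ 1: {1,3,5}  [accepting]
'a' @ 2: {}  — state set empty
rest 'baadcb' ignored (set empty)
end set {} — state 1 not in

Answer: REJECT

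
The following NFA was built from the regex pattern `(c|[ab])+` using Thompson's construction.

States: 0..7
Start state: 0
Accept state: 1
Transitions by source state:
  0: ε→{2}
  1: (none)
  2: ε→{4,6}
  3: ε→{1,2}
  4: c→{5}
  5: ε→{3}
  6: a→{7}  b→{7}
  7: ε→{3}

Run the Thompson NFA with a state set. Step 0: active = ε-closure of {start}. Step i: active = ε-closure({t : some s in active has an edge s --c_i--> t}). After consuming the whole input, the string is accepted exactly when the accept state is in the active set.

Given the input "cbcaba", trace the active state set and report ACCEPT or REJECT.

Answer: ACCEPT

Derivation:
S₀ = ε-closure({0}) = {0,2,4,6}
'c' @ 1: {1,2,3,4,5,6}  [accepting]
'b' @ 2: {1,2,3,4,6,7}  [accepting]
'c' @ 3: {1,2,3,4,5,6}  [accepting]
'a' @ 4: {1,2,3,4,6,7}  [accepting]
'b' @ 5: {1,2,3,4,6,7}  [accepting]
'a' @ 6: {1,2,3,4,6,7}  [accepting]
final: {1,2,3,4,6,7}; accept 1 in set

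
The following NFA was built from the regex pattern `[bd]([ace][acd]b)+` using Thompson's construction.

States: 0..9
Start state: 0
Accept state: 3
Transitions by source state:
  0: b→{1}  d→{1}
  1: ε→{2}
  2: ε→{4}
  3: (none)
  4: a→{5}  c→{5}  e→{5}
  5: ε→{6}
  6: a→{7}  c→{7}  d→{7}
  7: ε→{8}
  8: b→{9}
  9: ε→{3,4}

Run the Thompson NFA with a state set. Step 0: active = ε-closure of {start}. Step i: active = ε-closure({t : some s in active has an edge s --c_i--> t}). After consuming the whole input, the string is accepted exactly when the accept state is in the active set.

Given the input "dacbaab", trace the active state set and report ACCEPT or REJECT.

Answer: ACCEPT

Derivation:
S₀ = ε-closure({0}) = {0}
'd' @ 1: {1,2,4}
'a' @ 2: {5,6}
'c' @ 3: {7,8}
'b' @ 4: {3,4,9}  [accepting]
'a' @ 5: {5,6}
'a' @ 6: {7,8}
'b' @ 7: {3,4,9}  [accepting]
final: {3,4,9}; accept 3 in set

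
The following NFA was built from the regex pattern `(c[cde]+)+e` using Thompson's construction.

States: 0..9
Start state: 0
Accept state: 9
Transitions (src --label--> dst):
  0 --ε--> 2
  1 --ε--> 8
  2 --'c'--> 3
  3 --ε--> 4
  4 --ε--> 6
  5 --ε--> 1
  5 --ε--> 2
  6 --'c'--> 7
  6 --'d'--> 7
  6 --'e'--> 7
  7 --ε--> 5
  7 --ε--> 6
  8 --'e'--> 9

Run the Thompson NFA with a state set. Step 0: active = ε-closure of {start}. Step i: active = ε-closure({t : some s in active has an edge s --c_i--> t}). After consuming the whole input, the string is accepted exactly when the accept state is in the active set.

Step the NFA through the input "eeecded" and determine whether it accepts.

Answer: REJECT

Derivation:
start: ε-closure({0}) = {0,2}
'e' @ 1: {}  — state set empty
rest 'eecded' ignored (set empty)
final: {}; accept 9 not in set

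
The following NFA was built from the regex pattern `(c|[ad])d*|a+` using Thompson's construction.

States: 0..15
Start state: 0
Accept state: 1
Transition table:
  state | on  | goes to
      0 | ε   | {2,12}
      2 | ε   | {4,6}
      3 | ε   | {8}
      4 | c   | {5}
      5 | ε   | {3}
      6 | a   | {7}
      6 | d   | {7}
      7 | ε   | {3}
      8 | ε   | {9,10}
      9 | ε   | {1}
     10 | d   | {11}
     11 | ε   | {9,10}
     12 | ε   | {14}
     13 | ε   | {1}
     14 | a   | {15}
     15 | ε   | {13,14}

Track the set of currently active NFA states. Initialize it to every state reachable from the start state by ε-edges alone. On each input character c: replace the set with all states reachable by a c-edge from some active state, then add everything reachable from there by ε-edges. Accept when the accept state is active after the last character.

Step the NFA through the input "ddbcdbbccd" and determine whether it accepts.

Answer: REJECT

Trace:
S₀ = ε-closure({0}) = {0,2,4,6,12,14}
'd' @ 1: {1,3,7,8,9,10}  [accepting]
'd' @ 2: {1,9,10,11}  [accepting]
'b' @ 3: {}  — no active states
rest 'cdbbccd' ignored (set empty)
end set {} — state 1 not in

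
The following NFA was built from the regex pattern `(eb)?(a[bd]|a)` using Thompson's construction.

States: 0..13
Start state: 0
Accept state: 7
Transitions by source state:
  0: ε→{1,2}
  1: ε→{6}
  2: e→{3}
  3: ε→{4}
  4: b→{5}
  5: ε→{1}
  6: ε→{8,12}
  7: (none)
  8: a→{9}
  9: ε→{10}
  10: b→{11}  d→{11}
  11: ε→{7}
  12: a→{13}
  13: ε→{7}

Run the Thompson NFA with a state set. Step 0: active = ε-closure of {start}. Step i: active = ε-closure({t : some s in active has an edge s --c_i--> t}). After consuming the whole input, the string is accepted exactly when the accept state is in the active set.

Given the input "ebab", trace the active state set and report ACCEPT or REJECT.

initial (ε-close {0}): {0,1,2,6,8,12}
'e' @ 1: {3,4}
'b' @ 2: {1,5,6,8,12}
'a' @ 3: {7,9,10,13}  [accepting]
'b' @ 4: {7,11}  [accepting]
end set {7,11} — state 7 in

Answer: ACCEPT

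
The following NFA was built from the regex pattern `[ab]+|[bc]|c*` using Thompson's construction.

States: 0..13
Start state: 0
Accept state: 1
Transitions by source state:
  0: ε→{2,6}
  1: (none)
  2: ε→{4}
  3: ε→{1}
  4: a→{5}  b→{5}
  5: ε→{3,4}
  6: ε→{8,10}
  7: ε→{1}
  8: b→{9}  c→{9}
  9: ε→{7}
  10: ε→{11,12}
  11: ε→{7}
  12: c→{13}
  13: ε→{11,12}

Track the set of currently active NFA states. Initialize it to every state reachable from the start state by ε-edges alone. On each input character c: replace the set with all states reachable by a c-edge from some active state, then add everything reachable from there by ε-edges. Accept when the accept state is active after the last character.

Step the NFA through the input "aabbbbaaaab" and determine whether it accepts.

initial (ε-close {0}): {0,1,2,4,6,7,8,10,11,12}
'a' @ 1: {1,3,4,5}  [accepting]
'a' @ 2: {1,3,4,5}  [accepting]
'b' @ 3: {1,3,4,5}  [accepting]
'b' @ 4: {1,3,4,5}  [accepting]
'b' @ 5: {1,3,4,5}  [accepting]
'b' @ 6: {1,3,4,5}  [accepting]
'a' @ 7: {1,3,4,5}  [accepting]
'a' @ 8: {1,3,4,5}  [accepting]
'a' @ 9: {1,3,4,5}  [accepting]
'a' @ 10: {1,3,4,5}  [accepting]
'b' @ 11: {1,3,4,5}  [accepting]
final: {1,3,4,5}; accept 1 in set

Answer: ACCEPT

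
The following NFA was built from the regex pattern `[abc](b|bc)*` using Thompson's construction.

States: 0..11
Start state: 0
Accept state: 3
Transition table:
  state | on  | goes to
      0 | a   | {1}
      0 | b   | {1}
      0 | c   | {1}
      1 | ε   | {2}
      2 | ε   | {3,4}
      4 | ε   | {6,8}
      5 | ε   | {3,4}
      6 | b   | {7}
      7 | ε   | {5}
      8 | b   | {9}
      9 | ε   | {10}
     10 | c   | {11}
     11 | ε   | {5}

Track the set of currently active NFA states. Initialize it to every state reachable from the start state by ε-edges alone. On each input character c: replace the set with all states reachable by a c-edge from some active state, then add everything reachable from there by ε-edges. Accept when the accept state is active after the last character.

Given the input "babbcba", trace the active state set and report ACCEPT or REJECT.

start: ε-closure({0}) = {0}
'b' @ 1: {1,2,3,4,6,8}  ✓accept
'a' @ 2: {}  — dead — no transitions
rest 'bbcba' ignored (set empty)
final: {}; accept 3 not in set

Answer: REJECT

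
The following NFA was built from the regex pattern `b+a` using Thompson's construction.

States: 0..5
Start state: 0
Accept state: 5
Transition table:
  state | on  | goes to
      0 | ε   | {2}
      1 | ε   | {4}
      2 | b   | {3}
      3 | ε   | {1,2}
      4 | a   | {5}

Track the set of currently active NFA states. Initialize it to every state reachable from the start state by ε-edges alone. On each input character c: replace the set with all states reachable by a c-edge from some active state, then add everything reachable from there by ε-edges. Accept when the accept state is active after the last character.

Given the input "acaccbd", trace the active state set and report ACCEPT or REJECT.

start: ε-closure({0}) = {0,2}
'a' @ 1: {}  — state set empty
rest 'caccbd' ignored (set empty)
after full input: {}  (accept=5 not in)

Answer: REJECT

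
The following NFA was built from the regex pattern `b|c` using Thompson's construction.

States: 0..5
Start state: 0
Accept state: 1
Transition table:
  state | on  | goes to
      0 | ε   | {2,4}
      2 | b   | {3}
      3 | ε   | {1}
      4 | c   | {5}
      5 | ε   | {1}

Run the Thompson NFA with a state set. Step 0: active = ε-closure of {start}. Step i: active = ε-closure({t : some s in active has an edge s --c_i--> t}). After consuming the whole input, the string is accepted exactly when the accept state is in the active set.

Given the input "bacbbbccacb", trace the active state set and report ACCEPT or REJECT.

S₀ = ε-closure({0}) = {0,2,4}
'b' @ 1: {1,3}  [accepting]
'a' @ 2: {}  — dead — no transitions
rest 'cbbbccacb' ignored (set empty)
after full input: {}  (accept=1 not in)

Answer: REJECT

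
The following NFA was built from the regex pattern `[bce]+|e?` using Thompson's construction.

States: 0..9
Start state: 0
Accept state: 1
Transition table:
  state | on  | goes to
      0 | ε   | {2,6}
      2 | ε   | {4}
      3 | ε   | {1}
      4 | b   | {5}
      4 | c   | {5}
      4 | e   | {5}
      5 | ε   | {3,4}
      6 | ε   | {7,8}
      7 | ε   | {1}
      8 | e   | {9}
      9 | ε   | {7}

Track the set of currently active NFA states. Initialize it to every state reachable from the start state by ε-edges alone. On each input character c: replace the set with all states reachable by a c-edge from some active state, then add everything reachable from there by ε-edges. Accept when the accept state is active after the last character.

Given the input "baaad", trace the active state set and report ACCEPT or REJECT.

initial (ε-close {0}): {0,1,2,4,6,7,8}
'b' @ 1: {1,3,4,5}  (accept∈set)
'a' @ 2: {}  — no active states
rest 'aad' ignored (set empty)
end set {} — state 1 not in

Answer: REJECT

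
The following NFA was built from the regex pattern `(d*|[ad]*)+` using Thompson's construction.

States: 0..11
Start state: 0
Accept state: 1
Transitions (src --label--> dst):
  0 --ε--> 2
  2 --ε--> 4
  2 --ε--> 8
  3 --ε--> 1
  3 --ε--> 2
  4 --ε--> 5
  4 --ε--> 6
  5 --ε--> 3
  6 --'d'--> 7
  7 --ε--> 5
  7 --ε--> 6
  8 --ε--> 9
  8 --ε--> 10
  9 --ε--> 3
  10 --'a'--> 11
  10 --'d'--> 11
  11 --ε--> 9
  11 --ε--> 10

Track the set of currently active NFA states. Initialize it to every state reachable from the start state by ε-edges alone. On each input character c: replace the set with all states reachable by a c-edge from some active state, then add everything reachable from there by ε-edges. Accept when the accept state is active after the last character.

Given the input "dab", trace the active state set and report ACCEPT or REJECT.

start: ε-closure({0}) = {0,1,2,3,4,5,6,8,9,10}
'd' @ 1: {1,2,3,4,5,6,7,8,9,10,11}  ✓accept
'a' @ 2: {1,2,3,4,5,6,8,9,10,11}  ✓accept
'b' @ 3: {}  — dead — no transitions
after full input: {}  (accept=1 not in)

Answer: REJECT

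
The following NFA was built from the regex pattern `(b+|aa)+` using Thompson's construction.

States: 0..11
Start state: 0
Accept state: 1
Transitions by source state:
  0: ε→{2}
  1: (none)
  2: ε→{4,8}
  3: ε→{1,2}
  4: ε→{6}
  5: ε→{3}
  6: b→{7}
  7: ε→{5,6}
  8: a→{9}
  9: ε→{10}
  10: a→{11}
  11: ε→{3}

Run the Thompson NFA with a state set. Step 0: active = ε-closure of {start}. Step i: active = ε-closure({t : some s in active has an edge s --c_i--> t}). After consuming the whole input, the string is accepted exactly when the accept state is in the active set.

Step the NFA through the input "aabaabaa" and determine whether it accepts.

start: ε-closure({0}) = {0,2,4,6,8}
'a' @ 1: {9,10}
'a' @ 2: {1,2,3,4,6,8,11}  ✓accept
'b' @ 3: {1,2,3,4,5,6,7,8}  ✓accept
'a' @ 4: {9,10}
'a' @ 5: {1,2,3,4,6,8,11}  ✓accept
'b' @ 6: {1,2,3,4,5,6,7,8}  ✓accept
'a' @ 7: {9,10}
'a' @ 8: {1,2,3,4,6,8,11}  ✓accept
end set {1,2,3,4,6,8,11} — state 1 in

Answer: ACCEPT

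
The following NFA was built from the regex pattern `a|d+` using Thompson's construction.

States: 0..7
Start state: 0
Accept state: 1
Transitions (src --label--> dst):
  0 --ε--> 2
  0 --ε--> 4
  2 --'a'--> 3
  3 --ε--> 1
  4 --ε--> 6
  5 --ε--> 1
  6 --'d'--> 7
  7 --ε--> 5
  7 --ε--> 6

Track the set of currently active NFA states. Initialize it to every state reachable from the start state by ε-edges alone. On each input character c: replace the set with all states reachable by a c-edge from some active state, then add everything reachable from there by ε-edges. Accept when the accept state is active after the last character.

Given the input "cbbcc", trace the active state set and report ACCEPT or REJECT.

Answer: REJECT

Derivation:
start: ε-closure({0}) = {0,2,4,6}
'c' @ 1: {}  — no active states
rest 'bbcc' ignored (set empty)
end set {} — state 1 not in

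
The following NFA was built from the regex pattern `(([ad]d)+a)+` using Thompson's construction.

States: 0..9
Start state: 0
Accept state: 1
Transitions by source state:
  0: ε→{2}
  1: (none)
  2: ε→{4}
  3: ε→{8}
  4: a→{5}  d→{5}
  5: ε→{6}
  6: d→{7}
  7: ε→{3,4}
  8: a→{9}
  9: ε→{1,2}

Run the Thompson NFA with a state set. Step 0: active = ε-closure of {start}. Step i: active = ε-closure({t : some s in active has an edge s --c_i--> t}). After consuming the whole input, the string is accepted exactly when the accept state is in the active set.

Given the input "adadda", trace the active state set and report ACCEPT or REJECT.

Answer: ACCEPT

Trace:
initial (ε-close {0}): {0,2,4}
'a' @ 1: {5,6}
'd' @ 2: {3,4,7,8}
'a' @ 3: {1,2,4,5,6,9}  [accepting]
'd' @ 4: {3,4,5,6,7,8}
'd' @ 5: {3,4,5,6,7,8}
'a' @ 6: {1,2,4,5,6,9}  [accepting]
end set {1,2,4,5,6,9} — state 1 in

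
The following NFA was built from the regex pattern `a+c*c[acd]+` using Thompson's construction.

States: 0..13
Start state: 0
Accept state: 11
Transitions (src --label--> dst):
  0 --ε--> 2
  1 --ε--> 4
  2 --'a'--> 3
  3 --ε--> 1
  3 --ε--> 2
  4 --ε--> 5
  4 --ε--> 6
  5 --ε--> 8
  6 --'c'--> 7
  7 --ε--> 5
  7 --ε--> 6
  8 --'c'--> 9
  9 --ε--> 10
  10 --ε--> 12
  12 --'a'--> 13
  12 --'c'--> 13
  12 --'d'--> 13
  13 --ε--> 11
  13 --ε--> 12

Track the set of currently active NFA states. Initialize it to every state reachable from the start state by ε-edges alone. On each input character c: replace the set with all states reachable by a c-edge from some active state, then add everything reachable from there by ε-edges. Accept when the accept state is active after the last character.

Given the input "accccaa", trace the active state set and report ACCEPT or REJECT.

Answer: ACCEPT

Trace:
S₀ = ε-closure({0}) = {0,2}
'a' @ 1: {1,2,3,4,5,6,8}
'c' @ 2: {5,6,7,8,9,10,12}
'c' @ 3: {5,6,7,8,9,10,11,12,13}  ✓accept
'c' @ 4: {5,6,7,8,9,10,11,12,13}  ✓accept
'c' @ 5: {5,6,7,8,9,10,11,12,13}  ✓accept
'a' @ 6: {11,12,13}  ✓accept
'a' @ 7: {11,12,13}  ✓accept
final: {11,12,13}; accept 11 in set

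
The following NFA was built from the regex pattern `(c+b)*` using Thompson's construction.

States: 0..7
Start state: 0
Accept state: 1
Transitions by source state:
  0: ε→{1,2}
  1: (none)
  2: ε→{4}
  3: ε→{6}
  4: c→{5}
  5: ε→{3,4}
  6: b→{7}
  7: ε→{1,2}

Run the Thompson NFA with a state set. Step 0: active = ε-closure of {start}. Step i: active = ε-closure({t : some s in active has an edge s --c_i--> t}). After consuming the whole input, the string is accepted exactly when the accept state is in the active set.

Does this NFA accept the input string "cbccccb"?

Answer: ACCEPT

Derivation:
S₀ = ε-closure({0}) = {0,1,2,4}
'c' @ 1: {3,4,5,6}
'b' @ 2: {1,2,4,7}  (accept∈set)
'c' @ 3: {3,4,5,6}
'c' @ 4: {3,4,5,6}
'c' @ 5: {3,4,5,6}
'c' @ 6: {3,4,5,6}
'b' @ 7: {1,2,4,7}  (accept∈set)
after full input: {1,2,4,7}  (accept=1 in)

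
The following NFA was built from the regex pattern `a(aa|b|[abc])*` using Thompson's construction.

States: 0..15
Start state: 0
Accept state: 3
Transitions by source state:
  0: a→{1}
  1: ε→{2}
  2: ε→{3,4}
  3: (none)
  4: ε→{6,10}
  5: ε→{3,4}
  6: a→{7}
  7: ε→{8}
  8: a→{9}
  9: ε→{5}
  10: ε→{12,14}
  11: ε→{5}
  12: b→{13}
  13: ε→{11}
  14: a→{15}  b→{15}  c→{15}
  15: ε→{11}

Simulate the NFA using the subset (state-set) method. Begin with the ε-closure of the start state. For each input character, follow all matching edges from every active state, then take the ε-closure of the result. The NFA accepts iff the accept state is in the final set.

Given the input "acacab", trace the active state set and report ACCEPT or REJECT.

S₀ = ε-closure({0}) = {0}
'a' @ 1: {1,2,3,4,6,10,12,14}  [accepting]
'c' @ 2: {3,4,5,6,10,11,12,14,15}  [accepting]
'a' @ 3: {3,4,5,6,7,8,10,11,12,14,15}  [accepting]
'c' @ 4: {3,4,5,6,10,11,12,14,15}  [accepting]
'a' @ 5: {3,4,5,6,7,8,10,11,12,14,15}  [accepting]
'b' @ 6: {3,4,5,6,10,11,12,13,14,15}  [accepting]
final: {3,4,5,6,10,11,12,13,14,15}; accept 3 in set

Answer: ACCEPT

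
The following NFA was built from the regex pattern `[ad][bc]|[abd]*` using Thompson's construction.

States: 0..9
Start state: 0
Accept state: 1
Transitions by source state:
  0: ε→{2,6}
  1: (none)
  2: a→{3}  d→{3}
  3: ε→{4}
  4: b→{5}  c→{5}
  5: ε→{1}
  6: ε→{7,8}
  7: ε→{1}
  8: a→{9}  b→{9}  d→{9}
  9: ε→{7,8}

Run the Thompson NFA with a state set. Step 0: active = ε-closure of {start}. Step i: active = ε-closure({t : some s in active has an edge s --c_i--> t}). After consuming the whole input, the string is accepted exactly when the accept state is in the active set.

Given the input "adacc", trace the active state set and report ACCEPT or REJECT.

start: ε-closure({0}) = {0,1,2,6,7,8}
'a' @ 1: {1,3,4,7,8,9}  ✓accept
'd' @ 2: {1,7,8,9}  ✓accept
'a' @ 3: {1,7,8,9}  ✓accept
'c' @ 4: {}  — no active states
rest 'c' ignored (set empty)
end set {} — state 1 not in

Answer: REJECT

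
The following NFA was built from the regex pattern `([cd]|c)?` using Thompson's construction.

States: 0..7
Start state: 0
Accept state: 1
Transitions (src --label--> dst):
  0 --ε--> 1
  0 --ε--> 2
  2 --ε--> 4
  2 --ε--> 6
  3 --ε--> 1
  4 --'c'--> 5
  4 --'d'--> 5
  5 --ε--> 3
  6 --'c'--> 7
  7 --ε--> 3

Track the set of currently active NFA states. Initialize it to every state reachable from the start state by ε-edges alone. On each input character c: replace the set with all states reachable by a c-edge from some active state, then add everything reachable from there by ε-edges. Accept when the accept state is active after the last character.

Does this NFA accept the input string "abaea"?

Answer: REJECT

Derivation:
initial (ε-close {0}): {0,1,2,4,6}
'a' @ 1: {}  — no active states
rest 'baea' ignored (set empty)
after full input: {}  (accept=1 not in)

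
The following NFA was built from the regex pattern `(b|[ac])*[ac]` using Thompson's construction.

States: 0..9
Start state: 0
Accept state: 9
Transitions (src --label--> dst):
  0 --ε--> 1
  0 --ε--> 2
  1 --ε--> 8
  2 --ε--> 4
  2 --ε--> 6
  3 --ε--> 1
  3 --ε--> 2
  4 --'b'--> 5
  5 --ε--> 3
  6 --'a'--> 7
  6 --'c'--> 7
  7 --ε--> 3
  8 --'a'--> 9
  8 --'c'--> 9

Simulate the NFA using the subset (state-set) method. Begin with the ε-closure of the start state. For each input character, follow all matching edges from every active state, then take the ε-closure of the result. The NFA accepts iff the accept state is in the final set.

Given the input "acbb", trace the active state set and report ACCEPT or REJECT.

start: ε-closure({0}) = {0,1,2,4,6,8}
'a' @ 1: {1,2,3,4,6,7,8,9}  ✓accept
'c' @ 2: {1,2,3,4,6,7,8,9}  ✓accept
'b' @ 3: {1,2,3,4,5,6,8}
'b' @ 4: {1,2,3,4,5,6,8}
after full input: {1,2,3,4,5,6,8}  (accept=9 not in)

Answer: REJECT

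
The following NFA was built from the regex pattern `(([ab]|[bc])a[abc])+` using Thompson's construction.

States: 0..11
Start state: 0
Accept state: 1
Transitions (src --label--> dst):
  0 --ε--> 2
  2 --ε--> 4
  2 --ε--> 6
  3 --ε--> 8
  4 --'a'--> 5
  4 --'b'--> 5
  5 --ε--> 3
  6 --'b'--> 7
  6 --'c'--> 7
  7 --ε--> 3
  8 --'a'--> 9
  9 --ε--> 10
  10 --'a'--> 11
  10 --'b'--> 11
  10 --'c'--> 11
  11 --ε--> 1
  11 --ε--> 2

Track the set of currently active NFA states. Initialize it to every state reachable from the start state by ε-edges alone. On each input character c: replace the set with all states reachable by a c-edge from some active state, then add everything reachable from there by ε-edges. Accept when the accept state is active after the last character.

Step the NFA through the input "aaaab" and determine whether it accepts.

initial (ε-close {0}): {0,2,4,6}
'a' @ 1: {3,5,8}
'a' @ 2: {9,10}
'a' @ 3: {1,2,4,6,11}  ✓accept
'a' @ 4: {3,5,8}
'b' @ 5: {}  — no active states
end set {} — state 1 not in

Answer: REJECT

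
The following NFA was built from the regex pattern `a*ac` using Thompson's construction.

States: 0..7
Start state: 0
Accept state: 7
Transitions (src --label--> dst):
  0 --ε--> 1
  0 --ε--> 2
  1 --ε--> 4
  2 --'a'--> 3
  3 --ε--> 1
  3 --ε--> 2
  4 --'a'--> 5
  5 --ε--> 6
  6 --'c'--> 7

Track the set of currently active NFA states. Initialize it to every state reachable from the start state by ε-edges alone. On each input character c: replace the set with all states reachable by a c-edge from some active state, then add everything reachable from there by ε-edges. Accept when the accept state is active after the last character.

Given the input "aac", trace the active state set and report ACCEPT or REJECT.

initial (ε-close {0}): {0,1,2,4}
'a' @ 1: {1,2,3,4,5,6}
'a' @ 2: {1,2,3,4,5,6}
'c' @ 3: {7}  (accept∈set)
after full input: {7}  (accept=7 in)

Answer: ACCEPT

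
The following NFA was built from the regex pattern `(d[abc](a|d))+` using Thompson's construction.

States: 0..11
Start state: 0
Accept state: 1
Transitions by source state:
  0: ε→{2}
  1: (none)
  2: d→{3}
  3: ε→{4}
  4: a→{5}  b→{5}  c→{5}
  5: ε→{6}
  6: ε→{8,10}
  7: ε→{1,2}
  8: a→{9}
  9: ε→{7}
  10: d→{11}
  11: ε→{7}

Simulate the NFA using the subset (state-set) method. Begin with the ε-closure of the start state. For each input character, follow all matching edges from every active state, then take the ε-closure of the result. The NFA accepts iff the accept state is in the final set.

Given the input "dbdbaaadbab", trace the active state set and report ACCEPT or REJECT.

Answer: REJECT

Trace:
S₀ = ε-closure({0}) = {0,2}
'd' @ 1: {3,4}
'b' @ 2: {5,6,8,10}
'd' @ 3: {1,2,7,11}  ✓accept
'b' @ 4: {}  — no active states
rest 'aaadbab' ignored (set empty)
final: {}; accept 1 not in set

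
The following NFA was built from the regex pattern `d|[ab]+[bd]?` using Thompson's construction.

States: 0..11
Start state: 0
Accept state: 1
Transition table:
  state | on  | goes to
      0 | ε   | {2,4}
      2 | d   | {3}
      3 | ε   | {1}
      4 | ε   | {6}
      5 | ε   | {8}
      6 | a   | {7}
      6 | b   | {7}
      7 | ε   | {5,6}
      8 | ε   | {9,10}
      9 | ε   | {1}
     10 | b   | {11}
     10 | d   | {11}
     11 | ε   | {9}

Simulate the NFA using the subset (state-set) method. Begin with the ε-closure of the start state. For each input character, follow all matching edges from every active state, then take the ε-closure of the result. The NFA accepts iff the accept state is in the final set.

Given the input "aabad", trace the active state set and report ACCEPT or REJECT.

Answer: ACCEPT

Derivation:
S₀ = ε-closure({0}) = {0,2,4,6}
'a' @ 1: {1,5,6,7,8,9,10}  [accepting]
'a' @ 2: {1,5,6,7,8,9,10}  [accepting]
'b' @ 3: {1,5,6,7,8,9,10,11}  [accepting]
'a' @ 4: {1,5,6,7,8,9,10}  [accepting]
'd' @ 5: {1,9,11}  [accepting]
after full input: {1,9,11}  (accept=1 in)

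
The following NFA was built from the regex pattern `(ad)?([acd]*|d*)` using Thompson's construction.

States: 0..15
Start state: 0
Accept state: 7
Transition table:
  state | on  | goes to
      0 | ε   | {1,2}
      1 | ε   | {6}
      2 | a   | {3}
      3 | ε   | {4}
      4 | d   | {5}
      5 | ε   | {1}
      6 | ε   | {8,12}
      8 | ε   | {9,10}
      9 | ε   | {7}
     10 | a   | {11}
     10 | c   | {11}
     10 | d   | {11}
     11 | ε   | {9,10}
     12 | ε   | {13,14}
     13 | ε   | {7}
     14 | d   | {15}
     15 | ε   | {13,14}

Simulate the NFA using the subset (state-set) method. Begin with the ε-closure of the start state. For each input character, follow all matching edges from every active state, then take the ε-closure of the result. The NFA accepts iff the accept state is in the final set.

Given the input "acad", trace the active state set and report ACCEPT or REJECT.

initial (ε-close {0}): {0,1,2,6,7,8,9,10,12,13,14}
'a' @ 1: {3,4,7,9,10,11}  ✓accept
'c' @ 2: {7,9,10,11}  ✓accept
'a' @ 3: {7,9,10,11}  ✓accept
'd' @ 4: {7,9,10,11}  ✓accept
final: {7,9,10,11}; accept 7 in set

Answer: ACCEPT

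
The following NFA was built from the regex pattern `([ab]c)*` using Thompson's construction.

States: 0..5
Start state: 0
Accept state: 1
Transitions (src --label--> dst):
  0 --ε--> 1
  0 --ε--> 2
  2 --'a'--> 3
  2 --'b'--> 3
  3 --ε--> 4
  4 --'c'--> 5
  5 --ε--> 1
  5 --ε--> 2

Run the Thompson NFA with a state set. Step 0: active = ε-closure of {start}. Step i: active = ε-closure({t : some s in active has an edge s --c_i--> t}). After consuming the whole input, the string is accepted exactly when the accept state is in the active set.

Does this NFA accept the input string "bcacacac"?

Answer: ACCEPT

Steps:
start: ε-closure({0}) = {0,1,2}
'b' @ 1: {3,4}
'c' @ 2: {1,2,5}  (accept∈set)
'a' @ 3: {3,4}
'c' @ 4: {1,2,5}  (accept∈set)
'a' @ 5: {3,4}
'c' @ 6: {1,2,5}  (accept∈set)
'a' @ 7: {3,4}
'c' @ 8: {1,2,5}  (accept∈set)
after full input: {1,2,5}  (accept=1 in)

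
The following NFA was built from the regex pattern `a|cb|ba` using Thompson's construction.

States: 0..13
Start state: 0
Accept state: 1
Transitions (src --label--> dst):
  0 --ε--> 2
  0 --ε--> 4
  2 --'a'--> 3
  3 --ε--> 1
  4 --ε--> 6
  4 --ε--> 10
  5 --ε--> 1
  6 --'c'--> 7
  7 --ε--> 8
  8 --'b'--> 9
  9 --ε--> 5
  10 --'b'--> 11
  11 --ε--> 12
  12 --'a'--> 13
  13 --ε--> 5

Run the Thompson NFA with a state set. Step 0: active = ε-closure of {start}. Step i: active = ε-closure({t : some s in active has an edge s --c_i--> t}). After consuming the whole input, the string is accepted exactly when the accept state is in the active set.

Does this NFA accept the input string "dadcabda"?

start: ε-closure({0}) = {0,2,4,6,10}
'd' @ 1: {}  — no active states
rest 'adcabda' ignored (set empty)
final: {}; accept 1 not in set

Answer: REJECT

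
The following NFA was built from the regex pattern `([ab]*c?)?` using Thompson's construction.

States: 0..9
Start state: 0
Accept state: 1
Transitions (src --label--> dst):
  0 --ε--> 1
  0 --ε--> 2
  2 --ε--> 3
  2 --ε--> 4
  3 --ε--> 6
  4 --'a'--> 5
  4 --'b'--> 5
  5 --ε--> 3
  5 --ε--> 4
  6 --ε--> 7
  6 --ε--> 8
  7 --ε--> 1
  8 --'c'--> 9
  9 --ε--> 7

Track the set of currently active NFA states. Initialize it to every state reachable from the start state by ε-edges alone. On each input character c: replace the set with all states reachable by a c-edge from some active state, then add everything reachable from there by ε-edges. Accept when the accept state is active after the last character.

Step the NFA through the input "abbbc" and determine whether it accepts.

Answer: ACCEPT

Trace:
start: ε-closure({0}) = {0,1,2,3,4,6,7,8}
'a' @ 1: {1,3,4,5,6,7,8}  [accepting]
'b' @ 2: {1,3,4,5,6,7,8}  [accepting]
'b' @ 3: {1,3,4,5,6,7,8}  [accepting]
'b' @ 4: {1,3,4,5,6,7,8}  [accepting]
'c' @ 5: {1,7,9}  [accepting]
end set {1,7,9} — state 1 in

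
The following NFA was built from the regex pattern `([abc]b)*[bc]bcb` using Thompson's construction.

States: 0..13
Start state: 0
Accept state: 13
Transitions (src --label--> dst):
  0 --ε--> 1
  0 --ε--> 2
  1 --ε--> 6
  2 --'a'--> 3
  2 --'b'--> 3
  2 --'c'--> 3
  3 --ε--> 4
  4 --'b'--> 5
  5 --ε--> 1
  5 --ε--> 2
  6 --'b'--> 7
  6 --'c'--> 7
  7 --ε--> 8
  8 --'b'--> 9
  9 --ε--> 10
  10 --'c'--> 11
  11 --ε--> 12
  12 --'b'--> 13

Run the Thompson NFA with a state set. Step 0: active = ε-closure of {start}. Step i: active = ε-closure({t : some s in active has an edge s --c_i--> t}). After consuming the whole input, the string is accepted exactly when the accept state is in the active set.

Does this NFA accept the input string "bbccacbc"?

S₀ = ε-closure({0}) = {0,1,2,6}
'b' @ 1: {3,4,7,8}
'b' @ 2: {1,2,5,6,9,10}
'c' @ 3: {3,4,7,8,11,12}
'c' @ 4: {}  — state set empty
rest 'acbc' ignored (set empty)
end set {} — state 13 not in

Answer: REJECT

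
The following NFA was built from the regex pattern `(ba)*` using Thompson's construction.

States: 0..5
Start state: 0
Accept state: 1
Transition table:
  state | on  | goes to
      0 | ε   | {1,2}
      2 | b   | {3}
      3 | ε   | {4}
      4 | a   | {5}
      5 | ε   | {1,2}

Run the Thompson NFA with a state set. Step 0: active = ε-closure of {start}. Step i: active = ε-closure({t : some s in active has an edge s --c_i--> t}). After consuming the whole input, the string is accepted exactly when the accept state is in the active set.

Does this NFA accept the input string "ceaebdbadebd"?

Answer: REJECT

Trace:
S₀ = ε-closure({0}) = {0,1,2}
'c' @ 1: {}  — state set empty
rest 'eaebdbadebd' ignored (set empty)
final: {}; accept 1 not in set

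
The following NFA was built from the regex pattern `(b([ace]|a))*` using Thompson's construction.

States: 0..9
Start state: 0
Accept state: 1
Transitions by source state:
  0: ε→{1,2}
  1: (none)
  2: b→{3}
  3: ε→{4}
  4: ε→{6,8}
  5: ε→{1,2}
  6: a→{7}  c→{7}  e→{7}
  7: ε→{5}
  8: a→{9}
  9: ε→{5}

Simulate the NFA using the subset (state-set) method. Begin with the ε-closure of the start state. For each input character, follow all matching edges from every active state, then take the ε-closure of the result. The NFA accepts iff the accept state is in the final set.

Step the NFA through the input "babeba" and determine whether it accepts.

Answer: ACCEPT

Trace:
S₀ = ε-closure({0}) = {0,1,2}
'b' @ 1: {3,4,6,8}
'a' @ 2: {1,2,5,7,9}  [accepting]
'b' @ 3: {3,4,6,8}
'e' @ 4: {1,2,5,7}  [accepting]
'b' @ 5: {3,4,6,8}
'a' @ 6: {1,2,5,7,9}  [accepting]
final: {1,2,5,7,9}; accept 1 in set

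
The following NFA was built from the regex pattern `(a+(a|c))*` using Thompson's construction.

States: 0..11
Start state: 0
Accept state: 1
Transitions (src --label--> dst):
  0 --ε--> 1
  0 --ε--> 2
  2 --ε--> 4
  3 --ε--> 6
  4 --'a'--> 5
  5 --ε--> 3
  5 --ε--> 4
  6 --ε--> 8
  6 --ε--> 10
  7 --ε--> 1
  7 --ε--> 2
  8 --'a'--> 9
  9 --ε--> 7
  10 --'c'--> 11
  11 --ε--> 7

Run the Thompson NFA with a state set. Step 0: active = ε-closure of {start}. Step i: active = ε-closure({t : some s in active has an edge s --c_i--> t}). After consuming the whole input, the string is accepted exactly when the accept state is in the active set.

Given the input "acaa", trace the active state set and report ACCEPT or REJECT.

initial (ε-close {0}): {0,1,2,4}
'a' @ 1: {3,4,5,6,8,10}
'c' @ 2: {1,2,4,7,11}  (accept∈set)
'a' @ 3: {3,4,5,6,8,10}
'a' @ 4: {1,2,3,4,5,6,7,8,9,10}  (accept∈set)
final: {1,2,3,4,5,6,7,8,9,10}; accept 1 in set

Answer: ACCEPT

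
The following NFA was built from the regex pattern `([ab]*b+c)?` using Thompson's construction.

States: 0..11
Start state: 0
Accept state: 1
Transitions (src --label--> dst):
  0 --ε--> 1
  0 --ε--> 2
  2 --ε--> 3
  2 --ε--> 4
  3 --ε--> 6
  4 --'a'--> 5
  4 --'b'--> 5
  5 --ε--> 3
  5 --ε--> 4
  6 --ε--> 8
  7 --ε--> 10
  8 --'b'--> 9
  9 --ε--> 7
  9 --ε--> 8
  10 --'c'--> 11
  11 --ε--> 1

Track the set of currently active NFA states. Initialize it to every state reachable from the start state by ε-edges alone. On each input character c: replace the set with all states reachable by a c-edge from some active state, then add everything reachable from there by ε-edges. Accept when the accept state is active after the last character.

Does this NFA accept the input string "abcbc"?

initial (ε-close {0}): {0,1,2,3,4,6,8}
'a' @ 1: {3,4,5,6,8}
'b' @ 2: {3,4,5,6,7,8,9,10}
'c' @ 3: {1,11}  [accepting]
'b' @ 4: {}  — no active states
rest 'c' ignored (set empty)
end set {} — state 1 not in

Answer: REJECT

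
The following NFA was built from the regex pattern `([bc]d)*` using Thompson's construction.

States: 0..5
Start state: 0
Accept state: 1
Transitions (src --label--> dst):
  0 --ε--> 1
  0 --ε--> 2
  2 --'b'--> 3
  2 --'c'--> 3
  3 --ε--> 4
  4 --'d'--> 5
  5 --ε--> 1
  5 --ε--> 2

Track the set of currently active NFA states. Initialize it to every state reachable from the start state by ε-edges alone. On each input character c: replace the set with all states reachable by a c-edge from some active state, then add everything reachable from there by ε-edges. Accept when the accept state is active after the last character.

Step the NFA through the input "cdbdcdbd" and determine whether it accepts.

initial (ε-close {0}): {0,1,2}
'c' @ 1: {3,4}
'd' @ 2: {1,2,5}  ✓accept
'b' @ 3: {3,4}
'd' @ 4: {1,2,5}  ✓accept
'c' @ 5: {3,4}
'd' @ 6: {1,2,5}  ✓accept
'b' @ 7: {3,4}
'd' @ 8: {1,2,5}  ✓accept
end set {1,2,5} — state 1 in

Answer: ACCEPT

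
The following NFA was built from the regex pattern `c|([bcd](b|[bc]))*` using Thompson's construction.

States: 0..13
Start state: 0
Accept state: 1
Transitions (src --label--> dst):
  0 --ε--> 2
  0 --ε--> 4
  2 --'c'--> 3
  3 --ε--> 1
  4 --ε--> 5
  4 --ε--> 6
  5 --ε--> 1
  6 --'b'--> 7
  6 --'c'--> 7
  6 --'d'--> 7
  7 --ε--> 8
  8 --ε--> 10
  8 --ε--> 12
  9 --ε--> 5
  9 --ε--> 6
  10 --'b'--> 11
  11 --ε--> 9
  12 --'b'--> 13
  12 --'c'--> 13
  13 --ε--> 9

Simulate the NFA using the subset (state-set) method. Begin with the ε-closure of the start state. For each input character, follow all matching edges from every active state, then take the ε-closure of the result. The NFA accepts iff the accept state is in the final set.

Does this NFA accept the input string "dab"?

S₀ = ε-closure({0}) = {0,1,2,4,5,6}
'd' @ 1: {7,8,10,12}
'a' @ 2: {}  — state set empty
rest 'b' ignored (set empty)
final: {}; accept 1 not in set

Answer: REJECT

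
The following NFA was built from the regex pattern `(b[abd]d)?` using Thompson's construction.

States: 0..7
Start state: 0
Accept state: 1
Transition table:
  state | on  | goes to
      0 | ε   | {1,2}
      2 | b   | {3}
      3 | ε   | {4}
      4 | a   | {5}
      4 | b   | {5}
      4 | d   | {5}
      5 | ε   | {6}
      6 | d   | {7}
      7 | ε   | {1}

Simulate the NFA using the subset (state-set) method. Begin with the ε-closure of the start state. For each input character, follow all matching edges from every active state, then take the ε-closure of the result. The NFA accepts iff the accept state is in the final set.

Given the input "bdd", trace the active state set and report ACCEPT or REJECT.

Answer: ACCEPT

Derivation:
S₀ = ε-closure({0}) = {0,1,2}
'b' @ 1: {3,4}
'd' @ 2: {5,6}
'd' @ 3: {1,7}  ✓accept
after full input: {1,7}  (accept=1 in)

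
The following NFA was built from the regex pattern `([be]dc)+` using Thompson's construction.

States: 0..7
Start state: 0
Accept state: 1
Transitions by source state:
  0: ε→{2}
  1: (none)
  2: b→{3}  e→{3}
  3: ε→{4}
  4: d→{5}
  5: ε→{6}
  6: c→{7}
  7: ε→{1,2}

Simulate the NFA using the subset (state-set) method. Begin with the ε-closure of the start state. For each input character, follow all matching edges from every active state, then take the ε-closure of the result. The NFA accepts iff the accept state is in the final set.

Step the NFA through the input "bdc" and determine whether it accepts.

initial (ε-close {0}): {0,2}
'b' @ 1: {3,4}
'd' @ 2: {5,6}
'c' @ 3: {1,2,7}  ✓accept
final: {1,2,7}; accept 1 in set

Answer: ACCEPT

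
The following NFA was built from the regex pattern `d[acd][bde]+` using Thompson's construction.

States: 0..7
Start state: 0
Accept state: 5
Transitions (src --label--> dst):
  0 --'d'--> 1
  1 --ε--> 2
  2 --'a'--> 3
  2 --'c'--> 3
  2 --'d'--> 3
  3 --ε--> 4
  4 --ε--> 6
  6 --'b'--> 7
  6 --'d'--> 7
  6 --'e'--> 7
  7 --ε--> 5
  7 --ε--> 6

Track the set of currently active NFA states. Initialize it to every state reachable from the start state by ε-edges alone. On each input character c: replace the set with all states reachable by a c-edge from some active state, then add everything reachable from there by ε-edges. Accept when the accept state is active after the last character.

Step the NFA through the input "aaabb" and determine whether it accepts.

Answer: REJECT

Steps:
start: ε-closure({0}) = {0}
'a' @ 1: {}  — no active states
rest 'aabb' ignored (set empty)
final: {}; accept 5 not in set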